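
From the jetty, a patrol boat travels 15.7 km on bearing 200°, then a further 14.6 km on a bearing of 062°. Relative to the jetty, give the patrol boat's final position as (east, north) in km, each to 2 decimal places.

(7.52, -7.90)

Leg 1 (200°, 15.7 km): east 15.7 sin 200° = -5.37, north 15.7 cos 200° = -14.75
Leg 2 (062°, 14.6 km): east 14.6 sin 62° = 12.89, north 14.6 cos 62° = 6.85
Summing: 7.52 km east, -7.90 km north → (7.52, -7.90).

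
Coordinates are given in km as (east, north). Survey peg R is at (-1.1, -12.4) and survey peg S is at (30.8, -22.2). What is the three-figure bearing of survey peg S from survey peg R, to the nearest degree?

107°

Δeast = 30.8 − -1.1 = 31.90; Δnorth = -22.2 − -12.4 = -9.80.
Bearing = atan2(Δeast, Δnorth) mod 360° = 107.08° ≈ 107°.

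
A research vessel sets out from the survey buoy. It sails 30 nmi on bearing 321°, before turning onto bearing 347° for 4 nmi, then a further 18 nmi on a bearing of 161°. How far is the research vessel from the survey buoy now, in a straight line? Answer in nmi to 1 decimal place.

Leg 1 (321°, 30 nmi): east 30 sin 321° = -18.88, north 30 cos 321° = 23.31
Leg 2 (347°, 4 nmi): east 4 sin 347° = -0.90, north 4 cos 347° = 3.90
Leg 3 (161°, 18 nmi): east 18 sin 161° = 5.86, north 18 cos 161° = -17.02
Net: -13.92 east, 10.19 north. Distance = √((-13.92)² + (10.19)²) = 17.252 nmi.

17.3 nmi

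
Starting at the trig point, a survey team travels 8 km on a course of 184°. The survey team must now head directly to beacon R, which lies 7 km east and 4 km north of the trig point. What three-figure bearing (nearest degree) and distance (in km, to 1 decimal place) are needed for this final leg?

Leg 1 (184°, 8 km): east 8 sin 184° = -0.56, north 8 cos 184° = -7.98
Current position: (-0.56, -7.98). Target: (7, 4). Remaining: Δeast = 7.56, Δnorth = 11.98.
Bearing = atan2(7.56, 11.98) mod 360° = 32.25°; distance = √((7.56)² + (11.98)²) = 14.165 km.

032°, 14.2 km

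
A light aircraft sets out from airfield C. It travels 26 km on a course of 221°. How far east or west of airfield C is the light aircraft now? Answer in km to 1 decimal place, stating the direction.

17.1 km west

Leg 1 (221°, 26 km): east 26 sin 221° = -17.06, north 26 cos 221° = -19.62
Net east component: -17.06 km.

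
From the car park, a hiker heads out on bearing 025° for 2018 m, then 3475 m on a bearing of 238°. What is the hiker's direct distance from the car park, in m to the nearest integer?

Leg 1 (025°, 2018 m): east 2018 sin 25° = 852.84, north 2018 cos 25° = 1828.93
Leg 2 (238°, 3475 m): east 3475 sin 238° = -2946.97, north 3475 cos 238° = -1841.47
Net: -2094.12 east, -12.54 north. Distance = √((-2094.12)² + (-12.54)²) = 2094.161 m.

2094 m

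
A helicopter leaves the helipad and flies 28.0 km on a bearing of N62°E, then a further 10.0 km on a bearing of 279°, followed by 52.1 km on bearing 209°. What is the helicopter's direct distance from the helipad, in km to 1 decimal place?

32.6 km

Leg 1 (N62°E, 28.0 km): east 28.0 sin 62° = 24.72, north 28.0 cos 62° = 13.15
Leg 2 (279°, 10.0 km): east 10.0 sin 279° = -9.88, north 10.0 cos 279° = 1.56
Leg 3 (209°, 52.1 km): east 52.1 sin 209° = -25.26, north 52.1 cos 209° = -45.57
Net: -10.41 east, -30.86 north. Distance = √((-10.41)² + (-30.86)²) = 32.568 km.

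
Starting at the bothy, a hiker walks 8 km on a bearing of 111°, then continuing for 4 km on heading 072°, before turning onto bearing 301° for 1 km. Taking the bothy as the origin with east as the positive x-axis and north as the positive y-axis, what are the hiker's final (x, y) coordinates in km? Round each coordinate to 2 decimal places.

(10.42, -1.12)

Leg 1 (111°, 8 km): east 8 sin 111° = 7.47, north 8 cos 111° = -2.87
Leg 2 (072°, 4 km): east 4 sin 72° = 3.80, north 4 cos 72° = 1.24
Leg 3 (301°, 1 km): east 1 sin 301° = -0.86, north 1 cos 301° = 0.52
Summing: 10.42 km east, -1.12 km north → (10.42, -1.12).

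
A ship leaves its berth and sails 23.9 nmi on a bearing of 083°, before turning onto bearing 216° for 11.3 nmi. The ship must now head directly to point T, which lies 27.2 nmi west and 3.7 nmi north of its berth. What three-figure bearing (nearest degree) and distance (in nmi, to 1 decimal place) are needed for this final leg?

283°, 45.4 nmi

Leg 1 (083°, 23.9 nmi): east 23.9 sin 83° = 23.72, north 23.9 cos 83° = 2.91
Leg 2 (216°, 11.3 nmi): east 11.3 sin 216° = -6.64, north 11.3 cos 216° = -9.14
Current position: (17.08, -6.23). Target: (-27.2, 3.7). Remaining: Δeast = -44.28, Δnorth = 9.93.
Bearing = atan2(-44.28, 9.93) mod 360° = 282.64°; distance = √((-44.28)² + (9.93)²) = 45.379 nmi.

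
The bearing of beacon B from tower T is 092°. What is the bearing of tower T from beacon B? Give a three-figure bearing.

Back-bearing = 092° + 180° = 272°.

272°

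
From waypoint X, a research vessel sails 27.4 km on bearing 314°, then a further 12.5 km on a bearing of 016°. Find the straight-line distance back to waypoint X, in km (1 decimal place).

Leg 1 (314°, 27.4 km): east 27.4 sin 314° = -19.71, north 27.4 cos 314° = 19.03
Leg 2 (016°, 12.5 km): east 12.5 sin 16° = 3.45, north 12.5 cos 16° = 12.02
Net: -16.26 east, 31.05 north. Distance = √((-16.26)² + (31.05)²) = 35.051 km.

35.1 km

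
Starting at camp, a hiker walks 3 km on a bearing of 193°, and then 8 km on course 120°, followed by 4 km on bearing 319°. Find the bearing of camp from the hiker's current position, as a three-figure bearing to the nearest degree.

Leg 1 (193°, 3 km): east 3 sin 193° = -0.67, north 3 cos 193° = -2.92
Leg 2 (120°, 8 km): east 8 sin 120° = 6.93, north 8 cos 120° = -4.00
Leg 3 (319°, 4 km): east 4 sin 319° = -2.62, north 4 cos 319° = 3.02
Net displacement: 3.63 east, -3.90 north. Direction back to start is (-3.63, 3.90): bearing = atan2(-3.63, 3.90) mod 360° = 317.09° ≈ 317°.

317°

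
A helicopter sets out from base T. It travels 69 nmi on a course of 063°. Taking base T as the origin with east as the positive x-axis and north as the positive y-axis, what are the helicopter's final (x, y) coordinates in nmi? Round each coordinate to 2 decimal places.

(61.48, 31.33)

Leg 1 (063°, 69 nmi): east 69 sin 63° = 61.48, north 69 cos 63° = 31.33
Summing: 61.48 nmi east, 31.33 nmi north → (61.48, 31.33).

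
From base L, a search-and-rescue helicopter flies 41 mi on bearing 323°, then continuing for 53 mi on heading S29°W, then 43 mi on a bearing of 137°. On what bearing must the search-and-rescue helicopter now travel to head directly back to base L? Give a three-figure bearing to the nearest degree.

Leg 1 (323°, 41 mi): east 41 sin 323° = -24.67, north 41 cos 323° = 32.74
Leg 2 (S29°W, 53 mi): east 53 sin 209° = -25.69, north 53 cos 209° = -46.35
Leg 3 (137°, 43 mi): east 43 sin 137° = 29.33, north 43 cos 137° = -31.45
Net displacement: -21.04 east, -45.06 north. Direction back to start is (21.04, 45.06): bearing = atan2(21.04, 45.06) mod 360° = 25.03° ≈ 025°.

025°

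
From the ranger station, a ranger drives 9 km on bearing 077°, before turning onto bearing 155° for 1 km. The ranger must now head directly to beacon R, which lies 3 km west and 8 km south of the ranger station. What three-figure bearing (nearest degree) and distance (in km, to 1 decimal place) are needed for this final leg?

233°, 15.2 km

Leg 1 (077°, 9 km): east 9 sin 77° = 8.77, north 9 cos 77° = 2.02
Leg 2 (155°, 1 km): east 1 sin 155° = 0.42, north 1 cos 155° = -0.91
Current position: (9.19, 1.12). Target: (-3, -8). Remaining: Δeast = -12.19, Δnorth = -9.12.
Bearing = atan2(-12.19, -9.12) mod 360° = 233.21°; distance = √((-12.19)² + (-9.12)²) = 15.225 km.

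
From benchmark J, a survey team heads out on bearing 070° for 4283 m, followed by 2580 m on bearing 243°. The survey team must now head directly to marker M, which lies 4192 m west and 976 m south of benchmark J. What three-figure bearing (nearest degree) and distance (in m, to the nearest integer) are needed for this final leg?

Leg 1 (070°, 4283 m): east 4283 sin 70° = 4024.70, north 4283 cos 70° = 1464.87
Leg 2 (243°, 2580 m): east 2580 sin 243° = -2298.80, north 2580 cos 243° = -1171.30
Current position: (1725.91, 293.58). Target: (-4192, -976). Remaining: Δeast = -5917.91, Δnorth = -1269.58.
Bearing = atan2(-5917.91, -1269.58) mod 360° = 257.89°; distance = √((-5917.91)² + (-1269.58)²) = 6052.557 m.

258°, 6053 m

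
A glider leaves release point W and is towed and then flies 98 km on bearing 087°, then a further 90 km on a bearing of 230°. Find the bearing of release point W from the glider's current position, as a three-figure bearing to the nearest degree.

331°

Leg 1 (087°, 98 km): east 98 sin 87° = 97.87, north 98 cos 87° = 5.13
Leg 2 (230°, 90 km): east 90 sin 230° = -68.94, north 90 cos 230° = -57.85
Net displacement: 28.92 east, -52.72 north. Direction back to start is (-28.92, 52.72): bearing = atan2(-28.92, 52.72) mod 360° = 331.25° ≈ 331°.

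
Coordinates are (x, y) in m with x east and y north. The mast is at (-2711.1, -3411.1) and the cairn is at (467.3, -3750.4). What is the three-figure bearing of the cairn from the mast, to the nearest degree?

Δeast = 467.3 − -2711.1 = 3178.40; Δnorth = -3750.4 − -3411.1 = -339.30.
Bearing = atan2(Δeast, Δnorth) mod 360° = 96.09° ≈ 096°.

096°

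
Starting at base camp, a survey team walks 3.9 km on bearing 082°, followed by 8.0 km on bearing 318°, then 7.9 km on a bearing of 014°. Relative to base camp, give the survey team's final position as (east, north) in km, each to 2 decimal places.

Leg 1 (082°, 3.9 km): east 3.9 sin 82° = 3.86, north 3.9 cos 82° = 0.54
Leg 2 (318°, 8.0 km): east 8.0 sin 318° = -5.35, north 8.0 cos 318° = 5.95
Leg 3 (014°, 7.9 km): east 7.9 sin 14° = 1.91, north 7.9 cos 14° = 7.67
Summing: 0.42 km east, 14.15 km north → (0.42, 14.15).

(0.42, 14.15)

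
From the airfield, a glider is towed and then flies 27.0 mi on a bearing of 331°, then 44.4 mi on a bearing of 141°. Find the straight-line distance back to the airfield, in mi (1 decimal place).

18.4 mi

Leg 1 (331°, 27.0 mi): east 27.0 sin 331° = -13.09, north 27.0 cos 331° = 23.61
Leg 2 (141°, 44.4 mi): east 44.4 sin 141° = 27.94, north 44.4 cos 141° = -34.51
Net: 14.85 east, -10.89 north. Distance = √((14.85)² + (-10.89)²) = 18.417 mi.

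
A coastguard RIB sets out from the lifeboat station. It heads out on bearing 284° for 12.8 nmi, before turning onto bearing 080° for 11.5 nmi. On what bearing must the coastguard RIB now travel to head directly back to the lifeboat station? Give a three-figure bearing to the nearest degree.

Leg 1 (284°, 12.8 nmi): east 12.8 sin 284° = -12.42, north 12.8 cos 284° = 3.10
Leg 2 (080°, 11.5 nmi): east 11.5 sin 80° = 11.33, north 11.5 cos 80° = 2.00
Net displacement: -1.09 east, 5.09 north. Direction back to start is (1.09, -5.09): bearing = atan2(1.09, -5.09) mod 360° = 167.87° ≈ 168°.

168°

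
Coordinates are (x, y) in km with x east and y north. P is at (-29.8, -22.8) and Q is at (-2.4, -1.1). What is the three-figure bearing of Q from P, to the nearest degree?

052°

Δeast = -2.4 − -29.8 = 27.40; Δnorth = -1.1 − -22.8 = 21.70.
Bearing = atan2(Δeast, Δnorth) mod 360° = 51.62° ≈ 052°.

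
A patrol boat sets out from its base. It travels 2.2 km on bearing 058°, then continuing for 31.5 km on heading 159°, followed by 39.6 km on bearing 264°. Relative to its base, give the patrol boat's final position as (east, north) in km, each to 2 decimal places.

Leg 1 (058°, 2.2 km): east 2.2 sin 58° = 1.87, north 2.2 cos 58° = 1.17
Leg 2 (159°, 31.5 km): east 31.5 sin 159° = 11.29, north 31.5 cos 159° = -29.41
Leg 3 (264°, 39.6 km): east 39.6 sin 264° = -39.38, north 39.6 cos 264° = -4.14
Summing: -26.23 km east, -32.38 km north → (-26.23, -32.38).

(-26.23, -32.38)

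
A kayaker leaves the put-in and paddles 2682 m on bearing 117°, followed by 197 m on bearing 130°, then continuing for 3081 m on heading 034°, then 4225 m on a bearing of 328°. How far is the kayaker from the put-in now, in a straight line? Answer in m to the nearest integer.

Leg 1 (117°, 2682 m): east 2682 sin 117° = 2389.68, north 2682 cos 117° = -1217.60
Leg 2 (130°, 197 m): east 197 sin 130° = 150.91, north 197 cos 130° = -126.63
Leg 3 (034°, 3081 m): east 3081 sin 34° = 1722.87, north 3081 cos 34° = 2554.26
Leg 4 (328°, 4225 m): east 4225 sin 328° = -2238.91, north 4225 cos 328° = 3583.00
Net: 2024.55 east, 4793.04 north. Distance = √((2024.55)² + (4793.04)²) = 5203.078 m.

5203 m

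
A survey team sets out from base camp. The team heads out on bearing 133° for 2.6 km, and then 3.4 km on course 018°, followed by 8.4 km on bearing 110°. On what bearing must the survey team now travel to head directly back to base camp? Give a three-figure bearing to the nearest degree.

277°

Leg 1 (133°, 2.6 km): east 2.6 sin 133° = 1.90, north 2.6 cos 133° = -1.77
Leg 2 (018°, 3.4 km): east 3.4 sin 18° = 1.05, north 3.4 cos 18° = 3.23
Leg 3 (110°, 8.4 km): east 8.4 sin 110° = 7.89, north 8.4 cos 110° = -2.87
Net displacement: 10.85 east, -1.41 north. Direction back to start is (-10.85, 1.41): bearing = atan2(-10.85, 1.41) mod 360° = 277.42° ≈ 277°.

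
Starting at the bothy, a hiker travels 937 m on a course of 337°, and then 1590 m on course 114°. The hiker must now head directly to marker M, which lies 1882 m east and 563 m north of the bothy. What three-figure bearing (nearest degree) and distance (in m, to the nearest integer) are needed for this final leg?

066°, 868 m

Leg 1 (337°, 937 m): east 937 sin 337° = -366.12, north 937 cos 337° = 862.51
Leg 2 (114°, 1590 m): east 1590 sin 114° = 1452.54, north 1590 cos 114° = -646.71
Current position: (1086.42, 215.80). Target: (1882, 563). Remaining: Δeast = 795.58, Δnorth = 347.20.
Bearing = atan2(795.58, 347.20) mod 360° = 66.42°; distance = √((795.58)² + (347.20)²) = 868.038 m.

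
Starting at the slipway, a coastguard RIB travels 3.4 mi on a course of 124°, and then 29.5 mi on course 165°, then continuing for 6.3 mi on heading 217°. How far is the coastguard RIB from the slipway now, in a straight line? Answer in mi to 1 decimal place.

Leg 1 (124°, 3.4 mi): east 3.4 sin 124° = 2.82, north 3.4 cos 124° = -1.90
Leg 2 (165°, 29.5 mi): east 29.5 sin 165° = 7.64, north 29.5 cos 165° = -28.49
Leg 3 (217°, 6.3 mi): east 6.3 sin 217° = -3.79, north 6.3 cos 217° = -5.03
Net: 6.66 east, -35.43 north. Distance = √((6.66)² + (-35.43)²) = 36.048 mi.

36.0 mi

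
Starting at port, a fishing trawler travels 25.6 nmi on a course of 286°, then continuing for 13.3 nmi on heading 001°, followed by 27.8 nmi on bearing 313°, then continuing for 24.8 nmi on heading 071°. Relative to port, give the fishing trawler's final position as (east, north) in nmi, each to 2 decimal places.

Leg 1 (286°, 25.6 nmi): east 25.6 sin 286° = -24.61, north 25.6 cos 286° = 7.06
Leg 2 (001°, 13.3 nmi): east 13.3 sin 1° = 0.23, north 13.3 cos 1° = 13.30
Leg 3 (313°, 27.8 nmi): east 27.8 sin 313° = -20.33, north 27.8 cos 313° = 18.96
Leg 4 (071°, 24.8 nmi): east 24.8 sin 71° = 23.45, north 24.8 cos 71° = 8.07
Summing: -21.26 nmi east, 47.39 nmi north → (-21.26, 47.39).

(-21.26, 47.39)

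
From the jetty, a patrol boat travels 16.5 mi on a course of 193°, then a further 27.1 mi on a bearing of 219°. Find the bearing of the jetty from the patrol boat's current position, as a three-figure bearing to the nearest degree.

Leg 1 (193°, 16.5 mi): east 16.5 sin 193° = -3.71, north 16.5 cos 193° = -16.08
Leg 2 (219°, 27.1 mi): east 27.1 sin 219° = -17.05, north 27.1 cos 219° = -21.06
Net displacement: -20.77 east, -37.14 north. Direction back to start is (20.77, 37.14): bearing = atan2(20.77, 37.14) mod 360° = 29.21° ≈ 029°.

029°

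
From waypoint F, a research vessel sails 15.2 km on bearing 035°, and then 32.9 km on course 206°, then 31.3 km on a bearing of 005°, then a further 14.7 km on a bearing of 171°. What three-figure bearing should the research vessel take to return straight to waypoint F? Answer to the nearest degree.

056°

Leg 1 (035°, 15.2 km): east 15.2 sin 35° = 8.72, north 15.2 cos 35° = 12.45
Leg 2 (206°, 32.9 km): east 32.9 sin 206° = -14.42, north 32.9 cos 206° = -29.57
Leg 3 (005°, 31.3 km): east 31.3 sin 5° = 2.73, north 31.3 cos 5° = 31.18
Leg 4 (171°, 14.7 km): east 14.7 sin 171° = 2.30, north 14.7 cos 171° = -14.52
Net displacement: -0.68 east, -0.46 north. Direction back to start is (0.68, 0.46): bearing = atan2(0.68, 0.46) mod 360° = 55.94° ≈ 056°.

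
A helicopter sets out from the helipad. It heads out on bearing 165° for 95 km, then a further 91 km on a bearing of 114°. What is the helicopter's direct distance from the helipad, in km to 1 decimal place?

167.9 km

Leg 1 (165°, 95 km): east 95 sin 165° = 24.59, north 95 cos 165° = -91.76
Leg 2 (114°, 91 km): east 91 sin 114° = 83.13, north 91 cos 114° = -37.01
Net: 107.72 east, -128.78 north. Distance = √((107.72)² + (-128.78)²) = 167.890 km.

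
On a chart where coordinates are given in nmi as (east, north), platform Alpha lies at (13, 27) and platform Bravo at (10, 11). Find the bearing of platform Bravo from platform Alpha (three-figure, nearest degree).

191°

Δeast = 10 − 13 = -3.00; Δnorth = 11 − 27 = -16.00.
Bearing = atan2(Δeast, Δnorth) mod 360° = 190.62° ≈ 191°.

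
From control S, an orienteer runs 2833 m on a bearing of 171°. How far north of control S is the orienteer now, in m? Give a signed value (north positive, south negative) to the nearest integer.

Leg 1 (171°, 2833 m): east 2833 sin 171° = 443.18, north 2833 cos 171° = -2798.12
Net north component: -2798.12 m.

-2798 m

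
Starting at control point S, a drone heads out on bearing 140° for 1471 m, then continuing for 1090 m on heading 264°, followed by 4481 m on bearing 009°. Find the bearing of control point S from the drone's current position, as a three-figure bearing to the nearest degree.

190°

Leg 1 (140°, 1471 m): east 1471 sin 140° = 945.54, north 1471 cos 140° = -1126.85
Leg 2 (264°, 1090 m): east 1090 sin 264° = -1084.03, north 1090 cos 264° = -113.94
Leg 3 (009°, 4481 m): east 4481 sin 9° = 700.98, north 4481 cos 9° = 4425.83
Net displacement: 562.49 east, 3185.04 north. Direction back to start is (-562.49, -3185.04): bearing = atan2(-562.49, -3185.04) mod 360° = 190.02° ≈ 190°.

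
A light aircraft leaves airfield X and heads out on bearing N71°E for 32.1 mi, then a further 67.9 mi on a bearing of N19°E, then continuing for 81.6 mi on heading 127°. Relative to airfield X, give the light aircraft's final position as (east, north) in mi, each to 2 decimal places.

(117.63, 25.54)

Leg 1 (N71°E, 32.1 mi): east 32.1 sin 71° = 30.35, north 32.1 cos 71° = 10.45
Leg 2 (N19°E, 67.9 mi): east 67.9 sin 19° = 22.11, north 67.9 cos 19° = 64.20
Leg 3 (127°, 81.6 mi): east 81.6 sin 127° = 65.17, north 81.6 cos 127° = -49.11
Summing: 117.63 mi east, 25.54 mi north → (117.63, 25.54).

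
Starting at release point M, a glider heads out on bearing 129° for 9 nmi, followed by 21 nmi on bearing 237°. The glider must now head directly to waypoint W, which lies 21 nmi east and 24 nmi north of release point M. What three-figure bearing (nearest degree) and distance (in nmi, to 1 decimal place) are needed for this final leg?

Leg 1 (129°, 9 nmi): east 9 sin 129° = 6.99, north 9 cos 129° = -5.66
Leg 2 (237°, 21 nmi): east 21 sin 237° = -17.61, north 21 cos 237° = -11.44
Current position: (-10.62, -17.10). Target: (21, 24). Remaining: Δeast = 31.62, Δnorth = 41.10.
Bearing = atan2(31.62, 41.10) mod 360° = 37.57°; distance = √((31.62)² + (41.10)²) = 51.856 nmi.

038°, 51.9 nmi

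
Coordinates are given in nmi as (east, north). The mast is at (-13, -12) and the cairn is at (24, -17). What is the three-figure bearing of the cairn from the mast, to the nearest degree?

Δeast = 24 − -13 = 37.00; Δnorth = -17 − -12 = -5.00.
Bearing = atan2(Δeast, Δnorth) mod 360° = 97.70° ≈ 098°.

098°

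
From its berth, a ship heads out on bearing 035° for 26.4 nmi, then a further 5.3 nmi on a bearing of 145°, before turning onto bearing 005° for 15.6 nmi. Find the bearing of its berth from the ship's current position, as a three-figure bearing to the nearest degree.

Leg 1 (035°, 26.4 nmi): east 26.4 sin 35° = 15.14, north 26.4 cos 35° = 21.63
Leg 2 (145°, 5.3 nmi): east 5.3 sin 145° = 3.04, north 5.3 cos 145° = -4.34
Leg 3 (005°, 15.6 nmi): east 15.6 sin 5° = 1.36, north 15.6 cos 5° = 15.54
Net displacement: 19.54 east, 32.82 north. Direction back to start is (-19.54, -32.82): bearing = atan2(-19.54, -32.82) mod 360° = 210.77° ≈ 211°.

211°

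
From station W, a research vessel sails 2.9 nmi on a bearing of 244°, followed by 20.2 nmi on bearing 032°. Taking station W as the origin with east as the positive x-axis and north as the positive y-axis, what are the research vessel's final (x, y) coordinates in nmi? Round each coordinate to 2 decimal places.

(8.10, 15.86)

Leg 1 (244°, 2.9 nmi): east 2.9 sin 244° = -2.61, north 2.9 cos 244° = -1.27
Leg 2 (032°, 20.2 nmi): east 20.2 sin 32° = 10.70, north 20.2 cos 32° = 17.13
Summing: 8.10 nmi east, 15.86 nmi north → (8.10, 15.86).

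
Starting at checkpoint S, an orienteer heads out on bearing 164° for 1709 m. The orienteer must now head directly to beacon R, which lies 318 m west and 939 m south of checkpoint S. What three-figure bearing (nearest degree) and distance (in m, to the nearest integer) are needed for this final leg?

312°, 1057 m

Leg 1 (164°, 1709 m): east 1709 sin 164° = 471.06, north 1709 cos 164° = -1642.80
Current position: (471.06, -1642.80). Target: (-318, -939). Remaining: Δeast = -789.06, Δnorth = 703.80.
Bearing = atan2(-789.06, 703.80) mod 360° = 311.73°; distance = √((-789.06)² + (703.80)²) = 1057.332 m.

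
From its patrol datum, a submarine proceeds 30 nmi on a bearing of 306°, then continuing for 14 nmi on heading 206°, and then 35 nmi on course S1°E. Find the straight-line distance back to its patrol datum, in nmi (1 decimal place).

42.2 nmi

Leg 1 (306°, 30 nmi): east 30 sin 306° = -24.27, north 30 cos 306° = 17.63
Leg 2 (206°, 14 nmi): east 14 sin 206° = -6.14, north 14 cos 206° = -12.58
Leg 3 (S1°E, 35 nmi): east 35 sin 179° = 0.61, north 35 cos 179° = -34.99
Net: -29.80 east, -29.94 north. Distance = √((-29.80)² + (-29.94)²) = 42.243 nmi.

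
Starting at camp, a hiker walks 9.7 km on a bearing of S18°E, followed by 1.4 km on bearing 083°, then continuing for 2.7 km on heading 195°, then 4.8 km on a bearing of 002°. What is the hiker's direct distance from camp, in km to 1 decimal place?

7.9 km

Leg 1 (S18°E, 9.7 km): east 9.7 sin 162° = 3.00, north 9.7 cos 162° = -9.23
Leg 2 (083°, 1.4 km): east 1.4 sin 83° = 1.39, north 1.4 cos 83° = 0.17
Leg 3 (195°, 2.7 km): east 2.7 sin 195° = -0.70, north 2.7 cos 195° = -2.61
Leg 4 (002°, 4.8 km): east 4.8 sin 2° = 0.17, north 4.8 cos 2° = 4.80
Net: 3.86 east, -6.87 north. Distance = √((3.86)² + (-6.87)²) = 7.874 km.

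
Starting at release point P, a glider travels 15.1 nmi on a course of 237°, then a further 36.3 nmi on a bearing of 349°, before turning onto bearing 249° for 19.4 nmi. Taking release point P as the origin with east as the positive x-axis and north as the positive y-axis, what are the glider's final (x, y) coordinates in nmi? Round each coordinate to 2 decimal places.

Leg 1 (237°, 15.1 nmi): east 15.1 sin 237° = -12.66, north 15.1 cos 237° = -8.22
Leg 2 (349°, 36.3 nmi): east 36.3 sin 349° = -6.93, north 36.3 cos 349° = 35.63
Leg 3 (249°, 19.4 nmi): east 19.4 sin 249° = -18.11, north 19.4 cos 249° = -6.95
Summing: -37.70 nmi east, 20.46 nmi north → (-37.70, 20.46).

(-37.70, 20.46)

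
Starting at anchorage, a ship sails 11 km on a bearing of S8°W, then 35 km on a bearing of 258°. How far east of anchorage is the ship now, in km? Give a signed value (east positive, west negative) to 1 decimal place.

Leg 1 (S8°W, 11 km): east 11 sin 188° = -1.53, north 11 cos 188° = -10.89
Leg 2 (258°, 35 km): east 35 sin 258° = -34.24, north 35 cos 258° = -7.28
Net east component: -35.77 km.

-35.8 km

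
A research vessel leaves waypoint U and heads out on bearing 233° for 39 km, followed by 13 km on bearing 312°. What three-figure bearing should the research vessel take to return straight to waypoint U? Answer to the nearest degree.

070°

Leg 1 (233°, 39 km): east 39 sin 233° = -31.15, north 39 cos 233° = -23.47
Leg 2 (312°, 13 km): east 13 sin 312° = -9.66, north 13 cos 312° = 8.70
Net displacement: -40.81 east, -14.77 north. Direction back to start is (40.81, 14.77): bearing = atan2(40.81, 14.77) mod 360° = 70.10° ≈ 070°.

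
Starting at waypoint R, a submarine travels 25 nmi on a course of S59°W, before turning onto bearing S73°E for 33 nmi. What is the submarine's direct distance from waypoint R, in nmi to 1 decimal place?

Leg 1 (S59°W, 25 nmi): east 25 sin 239° = -21.43, north 25 cos 239° = -12.88
Leg 2 (S73°E, 33 nmi): east 33 sin 107° = 31.56, north 33 cos 107° = -9.65
Net: 10.13 east, -22.52 north. Distance = √((10.13)² + (-22.52)²) = 24.697 nmi.

24.7 nmi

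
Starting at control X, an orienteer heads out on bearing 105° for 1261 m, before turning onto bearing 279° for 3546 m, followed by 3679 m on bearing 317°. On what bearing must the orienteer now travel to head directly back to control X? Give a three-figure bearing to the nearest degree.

121°

Leg 1 (105°, 1261 m): east 1261 sin 105° = 1218.03, north 1261 cos 105° = -326.37
Leg 2 (279°, 3546 m): east 3546 sin 279° = -3502.34, north 3546 cos 279° = 554.72
Leg 3 (317°, 3679 m): east 3679 sin 317° = -2509.07, north 3679 cos 317° = 2690.65
Net displacement: -4793.38 east, 2919.00 north. Direction back to start is (4793.38, -2919.00): bearing = atan2(4793.38, -2919.00) mod 360° = 121.34° ≈ 121°.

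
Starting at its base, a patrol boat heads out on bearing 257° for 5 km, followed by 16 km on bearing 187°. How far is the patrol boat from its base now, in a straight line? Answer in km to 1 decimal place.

18.3 km

Leg 1 (257°, 5 km): east 5 sin 257° = -4.87, north 5 cos 257° = -1.12
Leg 2 (187°, 16 km): east 16 sin 187° = -1.95, north 16 cos 187° = -15.88
Net: -6.82 east, -17.01 north. Distance = √((-6.82)² + (-17.01)²) = 18.323 km.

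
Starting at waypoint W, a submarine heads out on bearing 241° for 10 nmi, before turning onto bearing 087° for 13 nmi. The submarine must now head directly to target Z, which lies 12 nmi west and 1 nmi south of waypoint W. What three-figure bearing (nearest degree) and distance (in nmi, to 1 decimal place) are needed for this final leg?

281°, 16.5 nmi

Leg 1 (241°, 10 nmi): east 10 sin 241° = -8.75, north 10 cos 241° = -4.85
Leg 2 (087°, 13 nmi): east 13 sin 87° = 12.98, north 13 cos 87° = 0.68
Current position: (4.24, -4.17). Target: (-12, -1). Remaining: Δeast = -16.24, Δnorth = 3.17.
Bearing = atan2(-16.24, 3.17) mod 360° = 281.04°; distance = √((-16.24)² + (3.17)²) = 16.542 nmi.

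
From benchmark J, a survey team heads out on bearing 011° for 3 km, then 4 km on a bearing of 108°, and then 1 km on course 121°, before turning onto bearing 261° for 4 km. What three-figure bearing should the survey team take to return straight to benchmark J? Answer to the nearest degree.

246°

Leg 1 (011°, 3 km): east 3 sin 11° = 0.57, north 3 cos 11° = 2.94
Leg 2 (108°, 4 km): east 4 sin 108° = 3.80, north 4 cos 108° = -1.24
Leg 3 (121°, 1 km): east 1 sin 121° = 0.86, north 1 cos 121° = -0.52
Leg 4 (261°, 4 km): east 4 sin 261° = -3.95, north 4 cos 261° = -0.63
Net displacement: 1.28 east, 0.57 north. Direction back to start is (-1.28, -0.57): bearing = atan2(-1.28, -0.57) mod 360° = 246.12° ≈ 246°.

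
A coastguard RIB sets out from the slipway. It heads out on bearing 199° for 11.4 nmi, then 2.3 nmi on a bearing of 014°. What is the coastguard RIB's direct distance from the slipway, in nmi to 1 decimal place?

Leg 1 (199°, 11.4 nmi): east 11.4 sin 199° = -3.71, north 11.4 cos 199° = -10.78
Leg 2 (014°, 2.3 nmi): east 2.3 sin 14° = 0.56, north 2.3 cos 14° = 2.23
Net: -3.16 east, -8.55 north. Distance = √((-3.16)² + (-8.55)²) = 9.111 nmi.

9.1 nmi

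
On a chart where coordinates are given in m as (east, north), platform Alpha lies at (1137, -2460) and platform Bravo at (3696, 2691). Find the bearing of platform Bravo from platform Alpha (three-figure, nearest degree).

026°

Δeast = 3696 − 1137 = 2559.00; Δnorth = 2691 − -2460 = 5151.00.
Bearing = atan2(Δeast, Δnorth) mod 360° = 26.42° ≈ 026°.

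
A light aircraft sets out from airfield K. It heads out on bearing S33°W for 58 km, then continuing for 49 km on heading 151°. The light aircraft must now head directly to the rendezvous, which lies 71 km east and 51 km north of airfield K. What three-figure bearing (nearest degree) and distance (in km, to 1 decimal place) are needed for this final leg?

029°, 162.9 km

Leg 1 (S33°W, 58 km): east 58 sin 213° = -31.59, north 58 cos 213° = -48.64
Leg 2 (151°, 49 km): east 49 sin 151° = 23.76, north 49 cos 151° = -42.86
Current position: (-7.83, -91.50). Target: (71, 51). Remaining: Δeast = 78.83, Δnorth = 142.50.
Bearing = atan2(78.83, 142.50) mod 360° = 28.95°; distance = √((78.83)² + (142.50)²) = 162.852 km.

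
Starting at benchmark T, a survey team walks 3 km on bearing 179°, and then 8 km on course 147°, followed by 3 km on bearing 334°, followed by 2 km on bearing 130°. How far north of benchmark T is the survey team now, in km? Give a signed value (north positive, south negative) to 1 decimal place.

Leg 1 (179°, 3 km): east 3 sin 179° = 0.05, north 3 cos 179° = -3.00
Leg 2 (147°, 8 km): east 8 sin 147° = 4.36, north 8 cos 147° = -6.71
Leg 3 (334°, 3 km): east 3 sin 334° = -1.32, north 3 cos 334° = 2.70
Leg 4 (130°, 2 km): east 2 sin 130° = 1.53, north 2 cos 130° = -1.29
Net north component: -8.30 km.

-8.3 km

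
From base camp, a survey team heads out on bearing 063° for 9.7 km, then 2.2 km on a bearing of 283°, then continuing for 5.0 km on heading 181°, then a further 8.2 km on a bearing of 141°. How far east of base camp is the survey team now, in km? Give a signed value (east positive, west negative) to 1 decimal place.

11.6 km

Leg 1 (063°, 9.7 km): east 9.7 sin 63° = 8.64, north 9.7 cos 63° = 4.40
Leg 2 (283°, 2.2 km): east 2.2 sin 283° = -2.14, north 2.2 cos 283° = 0.49
Leg 3 (181°, 5.0 km): east 5.0 sin 181° = -0.09, north 5.0 cos 181° = -5.00
Leg 4 (141°, 8.2 km): east 8.2 sin 141° = 5.16, north 8.2 cos 141° = -6.37
Net east component: 11.57 km.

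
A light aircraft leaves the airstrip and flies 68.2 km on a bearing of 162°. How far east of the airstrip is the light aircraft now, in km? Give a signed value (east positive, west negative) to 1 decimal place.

Leg 1 (162°, 68.2 km): east 68.2 sin 162° = 21.07, north 68.2 cos 162° = -64.86
Net east component: 21.07 km.

21.1 km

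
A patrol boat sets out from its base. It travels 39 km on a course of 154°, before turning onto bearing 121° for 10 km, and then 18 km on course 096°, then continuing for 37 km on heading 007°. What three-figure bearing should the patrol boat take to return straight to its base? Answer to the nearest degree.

Leg 1 (154°, 39 km): east 39 sin 154° = 17.10, north 39 cos 154° = -35.05
Leg 2 (121°, 10 km): east 10 sin 121° = 8.57, north 10 cos 121° = -5.15
Leg 3 (096°, 18 km): east 18 sin 96° = 17.90, north 18 cos 96° = -1.88
Leg 4 (007°, 37 km): east 37 sin 7° = 4.51, north 37 cos 7° = 36.72
Net displacement: 48.08 east, -5.36 north. Direction back to start is (-48.08, 5.36): bearing = atan2(-48.08, 5.36) mod 360° = 276.36° ≈ 276°.

276°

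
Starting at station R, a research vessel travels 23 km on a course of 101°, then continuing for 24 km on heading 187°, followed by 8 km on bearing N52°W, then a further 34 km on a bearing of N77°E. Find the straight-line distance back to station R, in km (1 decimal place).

49.0 km

Leg 1 (101°, 23 km): east 23 sin 101° = 22.58, north 23 cos 101° = -4.39
Leg 2 (187°, 24 km): east 24 sin 187° = -2.92, north 24 cos 187° = -23.82
Leg 3 (N52°W, 8 km): east 8 sin 308° = -6.30, north 8 cos 308° = 4.93
Leg 4 (N77°E, 34 km): east 34 sin 77° = 33.13, north 34 cos 77° = 7.65
Net: 46.48 east, -15.64 north. Distance = √((46.48)² + (-15.64)²) = 49.037 km.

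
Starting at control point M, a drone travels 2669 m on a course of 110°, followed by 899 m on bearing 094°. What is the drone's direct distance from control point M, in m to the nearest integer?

Leg 1 (110°, 2669 m): east 2669 sin 110° = 2508.04, north 2669 cos 110° = -912.85
Leg 2 (094°, 899 m): east 899 sin 94° = 896.81, north 899 cos 94° = -62.71
Net: 3404.85 east, -975.56 north. Distance = √((3404.85)² + (-975.56)²) = 3541.853 m.

3542 m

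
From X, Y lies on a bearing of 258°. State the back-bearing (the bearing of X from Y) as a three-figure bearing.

Back-bearing = 258° − 180° = 078°.

078°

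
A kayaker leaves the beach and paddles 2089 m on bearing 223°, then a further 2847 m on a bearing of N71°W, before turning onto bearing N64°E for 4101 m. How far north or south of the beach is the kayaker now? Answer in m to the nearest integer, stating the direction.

1197 m north

Leg 1 (223°, 2089 m): east 2089 sin 223° = -1424.69, north 2089 cos 223° = -1527.80
Leg 2 (N71°W, 2847 m): east 2847 sin 289° = -2691.89, north 2847 cos 289° = 926.89
Leg 3 (N64°E, 4101 m): east 4101 sin 64° = 3685.95, north 4101 cos 64° = 1797.76
Net north component: 1196.85 m.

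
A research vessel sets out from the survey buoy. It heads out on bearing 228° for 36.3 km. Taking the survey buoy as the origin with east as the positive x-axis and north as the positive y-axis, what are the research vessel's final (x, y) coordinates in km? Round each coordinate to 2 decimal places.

Leg 1 (228°, 36.3 km): east 36.3 sin 228° = -26.98, north 36.3 cos 228° = -24.29
Summing: -26.98 km east, -24.29 km north → (-26.98, -24.29).

(-26.98, -24.29)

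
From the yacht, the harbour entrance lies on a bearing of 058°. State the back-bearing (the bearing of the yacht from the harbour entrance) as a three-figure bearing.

Back-bearing = 058° + 180° = 238°.

238°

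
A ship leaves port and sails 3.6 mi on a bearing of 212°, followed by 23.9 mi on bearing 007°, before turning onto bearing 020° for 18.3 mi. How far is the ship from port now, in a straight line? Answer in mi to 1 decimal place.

38.6 mi

Leg 1 (212°, 3.6 mi): east 3.6 sin 212° = -1.91, north 3.6 cos 212° = -3.05
Leg 2 (007°, 23.9 mi): east 23.9 sin 7° = 2.91, north 23.9 cos 7° = 23.72
Leg 3 (020°, 18.3 mi): east 18.3 sin 20° = 6.26, north 18.3 cos 20° = 17.20
Net: 7.26 east, 37.87 north. Distance = √((7.26)² + (37.87)²) = 38.556 mi.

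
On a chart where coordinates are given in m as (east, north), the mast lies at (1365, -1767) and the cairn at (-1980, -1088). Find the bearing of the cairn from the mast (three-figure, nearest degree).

281°

Δeast = -1980 − 1365 = -3345.00; Δnorth = -1088 − -1767 = 679.00.
Bearing = atan2(Δeast, Δnorth) mod 360° = 281.47° ≈ 281°.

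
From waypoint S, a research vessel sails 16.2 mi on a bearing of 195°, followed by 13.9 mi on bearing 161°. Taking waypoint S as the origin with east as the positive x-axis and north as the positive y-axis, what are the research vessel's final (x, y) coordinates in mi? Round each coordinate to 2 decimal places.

(0.33, -28.79)

Leg 1 (195°, 16.2 mi): east 16.2 sin 195° = -4.19, north 16.2 cos 195° = -15.65
Leg 2 (161°, 13.9 mi): east 13.9 sin 161° = 4.53, north 13.9 cos 161° = -13.14
Summing: 0.33 mi east, -28.79 mi north → (0.33, -28.79).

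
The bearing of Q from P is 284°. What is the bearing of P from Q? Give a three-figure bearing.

Back-bearing = 284° − 180° = 104°.

104°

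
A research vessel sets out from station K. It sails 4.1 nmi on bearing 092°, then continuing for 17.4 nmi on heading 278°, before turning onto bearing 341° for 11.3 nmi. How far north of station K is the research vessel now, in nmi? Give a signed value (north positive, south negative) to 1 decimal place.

13.0 nmi

Leg 1 (092°, 4.1 nmi): east 4.1 sin 92° = 4.10, north 4.1 cos 92° = -0.14
Leg 2 (278°, 17.4 nmi): east 17.4 sin 278° = -17.23, north 17.4 cos 278° = 2.42
Leg 3 (341°, 11.3 nmi): east 11.3 sin 341° = -3.68, north 11.3 cos 341° = 10.68
Net north component: 12.96 nmi.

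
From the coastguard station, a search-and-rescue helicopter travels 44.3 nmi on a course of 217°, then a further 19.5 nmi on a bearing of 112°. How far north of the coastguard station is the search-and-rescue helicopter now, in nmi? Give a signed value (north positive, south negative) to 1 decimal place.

Leg 1 (217°, 44.3 nmi): east 44.3 sin 217° = -26.66, north 44.3 cos 217° = -35.38
Leg 2 (112°, 19.5 nmi): east 19.5 sin 112° = 18.08, north 19.5 cos 112° = -7.30
Net north component: -42.68 nmi.

-42.7 nmi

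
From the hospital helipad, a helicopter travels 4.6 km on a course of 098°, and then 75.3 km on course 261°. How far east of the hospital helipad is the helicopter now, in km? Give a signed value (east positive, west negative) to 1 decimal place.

-69.8 km

Leg 1 (098°, 4.6 km): east 4.6 sin 98° = 4.56, north 4.6 cos 98° = -0.64
Leg 2 (261°, 75.3 km): east 75.3 sin 261° = -74.37, north 75.3 cos 261° = -11.78
Net east component: -69.82 km.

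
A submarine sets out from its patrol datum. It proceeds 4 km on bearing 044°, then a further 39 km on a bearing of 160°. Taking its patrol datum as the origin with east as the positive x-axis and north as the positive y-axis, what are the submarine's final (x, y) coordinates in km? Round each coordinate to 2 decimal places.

Leg 1 (044°, 4 km): east 4 sin 44° = 2.78, north 4 cos 44° = 2.88
Leg 2 (160°, 39 km): east 39 sin 160° = 13.34, north 39 cos 160° = -36.65
Summing: 16.12 km east, -33.77 km north → (16.12, -33.77).

(16.12, -33.77)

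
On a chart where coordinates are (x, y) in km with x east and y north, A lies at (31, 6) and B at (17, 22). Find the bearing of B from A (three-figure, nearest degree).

Δeast = 17 − 31 = -14.00; Δnorth = 22 − 6 = 16.00.
Bearing = atan2(Δeast, Δnorth) mod 360° = 318.81° ≈ 319°.

319°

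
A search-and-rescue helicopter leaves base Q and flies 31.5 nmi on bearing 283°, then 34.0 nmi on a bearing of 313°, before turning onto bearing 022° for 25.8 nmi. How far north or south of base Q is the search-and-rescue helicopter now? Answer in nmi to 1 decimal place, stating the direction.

54.2 nmi north

Leg 1 (283°, 31.5 nmi): east 31.5 sin 283° = -30.69, north 31.5 cos 283° = 7.09
Leg 2 (313°, 34.0 nmi): east 34.0 sin 313° = -24.87, north 34.0 cos 313° = 23.19
Leg 3 (022°, 25.8 nmi): east 25.8 sin 22° = 9.66, north 25.8 cos 22° = 23.92
Net north component: 54.20 nmi.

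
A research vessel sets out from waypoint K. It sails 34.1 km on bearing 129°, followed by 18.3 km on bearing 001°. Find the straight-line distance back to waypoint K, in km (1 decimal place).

Leg 1 (129°, 34.1 km): east 34.1 sin 129° = 26.50, north 34.1 cos 129° = -21.46
Leg 2 (001°, 18.3 km): east 18.3 sin 1° = 0.32, north 18.3 cos 1° = 18.30
Net: 26.82 east, -3.16 north. Distance = √((26.82)² + (-3.16)²) = 27.006 km.

27.0 km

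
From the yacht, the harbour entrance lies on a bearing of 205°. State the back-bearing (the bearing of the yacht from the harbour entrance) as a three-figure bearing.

025°

Back-bearing = 205° − 180° = 025°.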